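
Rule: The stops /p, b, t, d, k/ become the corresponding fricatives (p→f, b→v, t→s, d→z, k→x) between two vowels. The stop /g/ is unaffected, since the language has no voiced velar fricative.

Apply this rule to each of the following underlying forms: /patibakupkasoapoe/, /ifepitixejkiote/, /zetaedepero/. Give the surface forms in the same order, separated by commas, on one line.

pasivaxupkasoafoe, ifefisixejkiose, zesaezefero

/patibakupkasoapoe/: /t/ is a stop between vowels /a/ and /i/, so it spirantizes to the fricative [s]. /b/ is a stop between vowels /i/ and /a/, so it spirantizes to the fricative [v]. /k/ is a stop between vowels /a/ and /u/, so it spirantizes to the fricative [x]. /p/ is a stop between vowels /a/ and /o/, so it spirantizes to the fricative [f]. → [pasivaxupkasoafoe].
/ifepitixejkiote/: /p/ is a stop between vowels /e/ and /i/, so it spirantizes to the fricative [f]. /t/ is a stop between vowels /i/ and /i/, so it spirantizes to the fricative [s]. /t/ is a stop between vowels /o/ and /e/, so it spirantizes to the fricative [s]. → [ifefisixejkiose].
/zetaedepero/: /t/ is a stop between vowels /e/ and /a/, so it spirantizes to the fricative [s]. /d/ is a stop between vowels /e/ and /e/, so it spirantizes to the fricative [z]. /p/ is a stop between vowels /e/ and /e/, so it spirantizes to the fricative [f]. → [zesaezefero].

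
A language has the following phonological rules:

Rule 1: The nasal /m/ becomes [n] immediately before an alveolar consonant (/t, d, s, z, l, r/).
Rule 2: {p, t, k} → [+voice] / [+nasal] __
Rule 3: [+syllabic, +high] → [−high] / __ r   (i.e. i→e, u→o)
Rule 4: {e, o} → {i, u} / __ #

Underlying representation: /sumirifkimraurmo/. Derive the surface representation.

Rule 1 (nasal place assimilation): /m/ precedes the alveolar consonant /r/, so it assimilates in place to [n]. /sumirifkimraurmo/ → sumirifkinraurmo.
Rule 2 (post-nasal voicing): no segment meets the environment; /sumirifkinraurmo/ is unchanged.
Rule 3 (pre-rhotic lowering): /i/ is a high vowel immediately before /r/, so it lowers to [e]. /u/ is a high vowel immediately before /r/, so it lowers to [o]. /sumirifkinraurmo/ → sumerifkinraormo.
Rule 4 (final vowel raising): /o/ is a mid vowel in word-final position, so it raises to [u]. /sumerifkinraormo/ → sumerifkinraormu.

sumerifkinraormu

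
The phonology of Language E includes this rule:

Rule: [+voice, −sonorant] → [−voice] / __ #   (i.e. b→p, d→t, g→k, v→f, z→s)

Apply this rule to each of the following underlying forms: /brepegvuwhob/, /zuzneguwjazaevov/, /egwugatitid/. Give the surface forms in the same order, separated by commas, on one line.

/brepegvuwhob/: /b/ is a voiced obstruent in word-final position, so it devoices to [p]. → [brepegvuwhop].
/zuzneguwjazaevov/: /v/ is a voiced obstruent in word-final position, so it devoices to [f]. → [zuzneguwjazaevof].
/egwugatitid/: /d/ is a voiced obstruent in word-final position, so it devoices to [t]. → [egwugatitit].

brepegvuwhop, zuzneguwjazaevof, egwugatitit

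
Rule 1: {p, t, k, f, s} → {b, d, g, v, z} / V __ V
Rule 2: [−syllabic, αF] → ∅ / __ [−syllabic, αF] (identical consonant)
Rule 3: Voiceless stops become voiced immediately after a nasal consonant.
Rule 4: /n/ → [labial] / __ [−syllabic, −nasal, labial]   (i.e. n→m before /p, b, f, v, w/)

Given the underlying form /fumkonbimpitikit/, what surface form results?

Rule 1 (intervocalic voicing): /t/ is a voiceless obstruent between vowels /i/ and /i/, so it voices to [d]. /k/ is a voiceless obstruent between vowels /i/ and /i/, so it voices to [g]. /fumkonbimpitikit/ → fumkonbimpidigit.
Rule 2 (degemination): no segment meets the environment; /fumkonbimpidigit/ is unchanged.
Rule 3 (post-nasal voicing): /k/ is a voiceless stop immediately after the nasal /m/, so it voices to [g]. /p/ is a voiceless stop immediately after the nasal /m/, so it voices to [b]. /fumkonbimpidigit/ → fumgonbimbidigit.
Rule 4 (nasal place assimilation): /n/ precedes the labial consonant /b/, so it assimilates in place to [m]. /fumgonbimbidigit/ → fumgombimbidigit.

fumgombimbidigit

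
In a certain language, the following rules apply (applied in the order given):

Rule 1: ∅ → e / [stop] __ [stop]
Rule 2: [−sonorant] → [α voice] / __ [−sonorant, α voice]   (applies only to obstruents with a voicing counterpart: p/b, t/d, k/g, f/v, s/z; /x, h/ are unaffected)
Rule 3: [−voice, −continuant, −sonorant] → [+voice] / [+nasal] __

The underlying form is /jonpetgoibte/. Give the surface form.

jonbetegoibete

Rule 1 (stop-cluster e-epenthesis): /t/ and /g/ form a stop–stop cluster, so [e] is inserted between them. /b/ and /t/ form a stop–stop cluster, so [e] is inserted between them. /jonpetgoibte/ → jonpetegoibete.
Rule 2 (regressive voicing assimilation): no segment meets the environment; /jonpetegoibete/ is unchanged.
Rule 3 (post-nasal voicing): /p/ is a voiceless stop immediately after the nasal /n/, so it voices to [b]. /jonpetegoibete/ → jonbetegoibete.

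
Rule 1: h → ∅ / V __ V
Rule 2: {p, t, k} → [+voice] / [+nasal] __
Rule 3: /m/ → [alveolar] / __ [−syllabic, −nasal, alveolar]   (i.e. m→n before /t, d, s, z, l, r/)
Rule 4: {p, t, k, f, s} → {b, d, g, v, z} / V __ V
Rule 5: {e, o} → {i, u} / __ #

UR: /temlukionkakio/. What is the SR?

Rule 1 (intervocalic h-deletion): no segment meets the environment; /temlukionkakio/ is unchanged.
Rule 2 (post-nasal voicing): /k/ is a voiceless stop immediately after the nasal /n/, so it voices to [g]. /temlukionkakio/ → temlukiongakio.
Rule 3 (nasal place assimilation): /m/ precedes the alveolar consonant /l/, so it assimilates in place to [n]. /temlukiongakio/ → tenlukiongakio.
Rule 4 (intervocalic voicing): /k/ is a voiceless obstruent between vowels /u/ and /i/, so it voices to [g]. /k/ is a voiceless obstruent between vowels /a/ and /i/, so it voices to [g]. /tenlukiongakio/ → tenlugiongagio.
Rule 5 (final vowel raising): /o/ is a mid vowel in word-final position, so it raises to [u]. /tenlugiongagio/ → tenlugiongagiu.

tenlugiongagiu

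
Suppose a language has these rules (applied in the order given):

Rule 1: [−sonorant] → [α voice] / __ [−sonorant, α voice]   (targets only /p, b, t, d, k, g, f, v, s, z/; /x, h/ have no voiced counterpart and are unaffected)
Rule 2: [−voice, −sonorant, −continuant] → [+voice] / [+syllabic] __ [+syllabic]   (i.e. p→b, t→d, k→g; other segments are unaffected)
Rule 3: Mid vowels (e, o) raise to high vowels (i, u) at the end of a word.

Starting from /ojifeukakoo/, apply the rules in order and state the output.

Rule 1 (regressive voicing assimilation): no segment meets the environment; /ojifeukakoo/ is unchanged.
Rule 2 (intervocalic voicing): /k/ is a voiceless stop between vowels /u/ and /a/, so it voices to [g]. /k/ is a voiceless stop between vowels /a/ and /o/, so it voices to [g]. /ojifeukakoo/ → ojifeugagoo.
Rule 3 (final vowel raising): /o/ is a mid vowel in word-final position, so it raises to [u]. /ojifeugagoo/ → ojifeugagou.

ojifeugagou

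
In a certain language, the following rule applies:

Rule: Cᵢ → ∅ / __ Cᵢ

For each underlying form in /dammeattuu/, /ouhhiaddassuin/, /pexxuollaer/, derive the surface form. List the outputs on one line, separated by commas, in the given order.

dameatuu, ouhiadasuin, pexuolaer

/dammeattuu/: /mm/ is a geminate; the first /m/ deletes. /tt/ is a geminate; the first /t/ deletes. → [dameatuu].
/ouhhiaddassuin/: /hh/ is a geminate; the first /h/ deletes. /dd/ is a geminate; the first /d/ deletes. /ss/ is a geminate; the first /s/ deletes. → [ouhiadasuin].
/pexxuollaer/: /xx/ is a geminate; the first /x/ deletes. /ll/ is a geminate; the first /l/ deletes. → [pexuolaer].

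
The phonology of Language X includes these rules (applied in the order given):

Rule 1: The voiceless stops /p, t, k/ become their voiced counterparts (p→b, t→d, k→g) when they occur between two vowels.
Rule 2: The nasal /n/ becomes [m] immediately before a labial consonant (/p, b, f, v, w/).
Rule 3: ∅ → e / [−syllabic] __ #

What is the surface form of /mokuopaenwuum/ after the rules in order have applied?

moguobaemwuume

Rule 1 (intervocalic voicing): /k/ is a voiceless stop between vowels /o/ and /u/, so it voices to [g]. /p/ is a voiceless stop between vowels /o/ and /a/, so it voices to [b]. /mokuopaenwuum/ → moguobaenwuum.
Rule 2 (nasal place assimilation): /n/ precedes the labial consonant /w/, so it assimilates in place to [m]. /moguobaenwuum/ → moguobaemwuum.
Rule 3 (final e-epenthesis): the form ends in the consonant /m/, so [e] is inserted word-finally. /moguobaemwuum/ → moguobaemwuume.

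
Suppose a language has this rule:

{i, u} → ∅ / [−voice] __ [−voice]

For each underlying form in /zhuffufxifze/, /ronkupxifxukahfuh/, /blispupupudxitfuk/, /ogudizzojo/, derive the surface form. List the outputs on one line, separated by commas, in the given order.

/zhuffufxifze/: /u/ is a high vowel flanked by voiceless consonants /h/ and /f/, so it deletes. /u/ is a high vowel flanked by voiceless consonants /f/ and /f/, so it deletes. /i/ is a high vowel flanked by voiceless consonants /x/ and /f/, so it deletes. → [zhfffxfze].
/ronkupxifxukahfuh/: /u/ is a high vowel flanked by voiceless consonants /k/ and /p/, so it deletes. /i/ is a high vowel flanked by voiceless consonants /x/ and /f/, so it deletes. /u/ is a high vowel flanked by voiceless consonants /x/ and /k/, so it deletes. /u/ is a high vowel flanked by voiceless consonants /f/ and /h/, so it deletes. → [ronkpxfxkahfh].
/blispupupudxitfuk/: /u/ is a high vowel flanked by voiceless consonants /p/ and /p/, so it deletes. /u/ is a high vowel flanked by voiceless consonants /p/ and /p/, so it deletes. /i/ is a high vowel flanked by voiceless consonants /x/ and /t/, so it deletes. /u/ is a high vowel flanked by voiceless consonants /f/ and /k/, so it deletes. → [blispppudxtfk].
/ogudizzojo/: the rule's environment is not met; surfaces unchanged as [ogudizzojo].

zhfffxfze, ronkpxfxkahfh, blispppudxtfk, ogudizzojo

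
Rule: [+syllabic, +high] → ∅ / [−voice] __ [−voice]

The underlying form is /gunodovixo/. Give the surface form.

No segment of /gunodovixo/ meets the structural description of the rule, so the form surfaces unchanged.

gunodovixo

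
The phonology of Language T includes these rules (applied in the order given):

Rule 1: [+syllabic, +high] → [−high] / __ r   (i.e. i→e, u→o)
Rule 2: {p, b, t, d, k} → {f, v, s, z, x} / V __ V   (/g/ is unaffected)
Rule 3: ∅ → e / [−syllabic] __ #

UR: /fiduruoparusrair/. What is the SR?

fizoruofarusraere

Rule 1 (pre-rhotic lowering): /u/ is a high vowel immediately before /r/, so it lowers to [o]. /i/ is a high vowel immediately before /r/, so it lowers to [e]. /fiduruoparusrair/ → fidoruoparusraer.
Rule 2 (intervocalic spirantization): /d/ is a stop between vowels /i/ and /o/, so it spirantizes to the fricative [z]. /p/ is a stop between vowels /o/ and /a/, so it spirantizes to the fricative [f]. /fidoruoparusraer/ → fizoruofarusraer.
Rule 3 (final e-epenthesis): the form ends in the consonant /r/, so [e] is inserted word-finally. /fizoruofarusraer/ → fizoruofarusraere.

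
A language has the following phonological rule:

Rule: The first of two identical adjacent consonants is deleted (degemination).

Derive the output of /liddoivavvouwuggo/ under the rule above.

/dd/ is a geminate; the first /d/ deletes.
/vv/ is a geminate; the first /v/ deletes.
/gg/ is a geminate; the first /g/ deletes.
Surface form: [lidoivavouwugo].

lidoivavouwugo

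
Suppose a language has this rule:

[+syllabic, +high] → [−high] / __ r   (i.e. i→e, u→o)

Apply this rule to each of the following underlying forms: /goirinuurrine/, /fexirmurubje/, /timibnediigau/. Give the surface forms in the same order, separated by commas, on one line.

goerinuorrine, fexermorubje, timibnediigau

/goirinuurrine/: /i/ is a high vowel immediately before /r/, so it lowers to [e]. /u/ is a high vowel immediately before /r/, so it lowers to [o]. → [goerinuorrine].
/fexirmurubje/: /i/ is a high vowel immediately before /r/, so it lowers to [e]. /u/ is a high vowel immediately before /r/, so it lowers to [o]. → [fexermorubje].
/timibnediigau/: the rule's environment is not met; surfaces unchanged as [timibnediigau].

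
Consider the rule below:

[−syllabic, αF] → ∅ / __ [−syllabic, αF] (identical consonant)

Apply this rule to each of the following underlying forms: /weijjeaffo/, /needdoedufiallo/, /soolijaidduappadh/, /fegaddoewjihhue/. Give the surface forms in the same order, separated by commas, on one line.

weijeafo, needoedufialo, soolijaiduapadh, fegadoewjihue

/weijjeaffo/: /jj/ is a geminate; the first /j/ deletes. /ff/ is a geminate; the first /f/ deletes. → [weijeafo].
/needdoedufiallo/: /dd/ is a geminate; the first /d/ deletes. /ll/ is a geminate; the first /l/ deletes. → [needoedufialo].
/soolijaidduappadh/: /dd/ is a geminate; the first /d/ deletes. /pp/ is a geminate; the first /p/ deletes. → [soolijaiduapadh].
/fegaddoewjihhue/: /dd/ is a geminate; the first /d/ deletes. /hh/ is a geminate; the first /h/ deletes. → [fegadoewjihue].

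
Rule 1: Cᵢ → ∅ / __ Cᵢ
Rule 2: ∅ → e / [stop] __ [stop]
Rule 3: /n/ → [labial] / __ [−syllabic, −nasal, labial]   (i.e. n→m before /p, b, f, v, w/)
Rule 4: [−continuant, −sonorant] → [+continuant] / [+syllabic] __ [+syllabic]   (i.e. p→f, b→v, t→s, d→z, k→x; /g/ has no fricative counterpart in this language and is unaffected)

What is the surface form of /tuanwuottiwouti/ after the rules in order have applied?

Rule 1 (degemination): /tt/ is a geminate; the first /t/ deletes. /tuanwuottiwouti/ → tuanwuotiwouti.
Rule 2 (stop-cluster e-epenthesis): no segment meets the environment; /tuanwuotiwouti/ is unchanged.
Rule 3 (nasal place assimilation): /n/ precedes the labial consonant /w/, so it assimilates in place to [m]. /tuanwuotiwouti/ → tuamwuotiwouti.
Rule 4 (intervocalic spirantization): /t/ is a stop between vowels /o/ and /i/, so it spirantizes to the fricative [s]. /t/ is a stop between vowels /u/ and /i/, so it spirantizes to the fricative [s]. /tuamwuotiwouti/ → tuamwuosiwousi.

tuamwuosiwousi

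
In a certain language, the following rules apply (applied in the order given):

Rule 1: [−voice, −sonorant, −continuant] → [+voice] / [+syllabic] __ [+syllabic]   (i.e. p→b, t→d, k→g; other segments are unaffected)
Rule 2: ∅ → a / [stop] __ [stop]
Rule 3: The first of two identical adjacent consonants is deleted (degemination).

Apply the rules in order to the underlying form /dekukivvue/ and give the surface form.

degugivue

Rule 1 (intervocalic voicing): /k/ is a voiceless stop between vowels /e/ and /u/, so it voices to [g]. /k/ is a voiceless stop between vowels /u/ and /i/, so it voices to [g]. /dekukivvue/ → degugivvue.
Rule 2 (stop-cluster a-epenthesis): no segment meets the environment; /degugivvue/ is unchanged.
Rule 3 (degemination): /vv/ is a geminate; the first /v/ deletes. /degugivvue/ → degugivue.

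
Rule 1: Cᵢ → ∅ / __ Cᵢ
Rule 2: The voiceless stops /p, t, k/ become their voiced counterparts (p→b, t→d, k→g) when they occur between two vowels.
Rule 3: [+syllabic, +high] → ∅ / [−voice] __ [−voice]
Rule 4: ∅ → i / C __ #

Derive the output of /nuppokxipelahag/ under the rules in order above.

nubokxibelahagi

Rule 1 (degemination): /pp/ is a geminate; the first /p/ deletes. /nuppokxipelahag/ → nupokxipelahag.
Rule 2 (intervocalic voicing): /p/ is a voiceless stop between vowels /u/ and /o/, so it voices to [b]. /p/ is a voiceless stop between vowels /i/ and /e/, so it voices to [b]. /nupokxipelahag/ → nubokxibelahag.
Rule 3 (high vowel syncope): no segment meets the environment; /nubokxibelahag/ is unchanged.
Rule 4 (final i-epenthesis): the form ends in the consonant /g/, so [i] is inserted word-finally. /nubokxibelahag/ → nubokxibelahagi.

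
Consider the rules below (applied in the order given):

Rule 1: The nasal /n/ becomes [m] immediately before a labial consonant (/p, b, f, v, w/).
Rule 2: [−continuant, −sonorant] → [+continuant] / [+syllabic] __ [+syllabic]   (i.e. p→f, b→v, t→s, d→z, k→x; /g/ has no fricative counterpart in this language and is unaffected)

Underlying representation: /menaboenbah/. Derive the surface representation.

menavoembah

Rule 1 (nasal place assimilation): /n/ precedes the labial consonant /b/, so it assimilates in place to [m]. /menaboenbah/ → menaboembah.
Rule 2 (intervocalic spirantization): /b/ is a stop between vowels /a/ and /o/, so it spirantizes to the fricative [v]. /menaboembah/ → menavoembah.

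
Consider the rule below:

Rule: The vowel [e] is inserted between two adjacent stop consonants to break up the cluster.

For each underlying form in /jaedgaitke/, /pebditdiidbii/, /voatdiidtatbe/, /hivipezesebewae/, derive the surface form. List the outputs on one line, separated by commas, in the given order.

/jaedgaitke/: /d/ and /g/ form a stop–stop cluster, so [e] is inserted between them. /t/ and /k/ form a stop–stop cluster, so [e] is inserted between them. → [jaedegaiteke].
/pebditdiidbii/: /b/ and /d/ form a stop–stop cluster, so [e] is inserted between them. /t/ and /d/ form a stop–stop cluster, so [e] is inserted between them. /d/ and /b/ form a stop–stop cluster, so [e] is inserted between them. → [pebeditediidebii].
/voatdiidtatbe/: /t/ and /d/ form a stop–stop cluster, so [e] is inserted between them. /d/ and /t/ form a stop–stop cluster, so [e] is inserted between them. /t/ and /b/ form a stop–stop cluster, so [e] is inserted between them. → [voatediidetatebe].
/hivipezesebewae/: the rule's environment is not met; surfaces unchanged as [hivipezesebewae].

jaedegaiteke, pebeditediidebii, voatediidetatebe, hivipezesebewae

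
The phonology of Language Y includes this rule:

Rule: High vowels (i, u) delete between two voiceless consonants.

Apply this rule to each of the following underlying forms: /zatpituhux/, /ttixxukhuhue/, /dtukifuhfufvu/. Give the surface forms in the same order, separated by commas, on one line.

/zatpituhux/: /i/ is a high vowel flanked by voiceless consonants /p/ and /t/, so it deletes. /u/ is a high vowel flanked by voiceless consonants /t/ and /h/, so it deletes. /u/ is a high vowel flanked by voiceless consonants /h/ and /x/, so it deletes. → [zatpthx].
/ttixxukhuhue/: /i/ is a high vowel flanked by voiceless consonants /t/ and /x/, so it deletes. /u/ is a high vowel flanked by voiceless consonants /x/ and /k/, so it deletes. /u/ is a high vowel flanked by voiceless consonants /h/ and /h/, so it deletes. → [ttxxkhhue].
/dtukifuhfufvu/: /u/ is a high vowel flanked by voiceless consonants /t/ and /k/, so it deletes. /i/ is a high vowel flanked by voiceless consonants /k/ and /f/, so it deletes. /u/ is a high vowel flanked by voiceless consonants /f/ and /h/, so it deletes. /u/ is a high vowel flanked by voiceless consonants /f/ and /f/, so it deletes. → [dtkfhffvu].

zatpthx, ttxxkhhue, dtkfhffvu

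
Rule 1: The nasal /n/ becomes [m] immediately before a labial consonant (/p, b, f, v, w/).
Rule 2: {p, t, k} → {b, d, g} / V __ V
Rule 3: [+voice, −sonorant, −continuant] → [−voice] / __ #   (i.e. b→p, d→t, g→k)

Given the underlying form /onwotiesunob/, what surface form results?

omwodiesunop

Rule 1 (nasal place assimilation): /n/ precedes the labial consonant /w/, so it assimilates in place to [m]. /onwotiesunob/ → omwotiesunob.
Rule 2 (intervocalic voicing): /t/ is a voiceless stop between vowels /o/ and /i/, so it voices to [d]. /omwotiesunob/ → omwodiesunob.
Rule 3 (final devoicing): /b/ is a voiced stop in word-final position, so it devoices to [p]. /omwodiesunob/ → omwodiesunop.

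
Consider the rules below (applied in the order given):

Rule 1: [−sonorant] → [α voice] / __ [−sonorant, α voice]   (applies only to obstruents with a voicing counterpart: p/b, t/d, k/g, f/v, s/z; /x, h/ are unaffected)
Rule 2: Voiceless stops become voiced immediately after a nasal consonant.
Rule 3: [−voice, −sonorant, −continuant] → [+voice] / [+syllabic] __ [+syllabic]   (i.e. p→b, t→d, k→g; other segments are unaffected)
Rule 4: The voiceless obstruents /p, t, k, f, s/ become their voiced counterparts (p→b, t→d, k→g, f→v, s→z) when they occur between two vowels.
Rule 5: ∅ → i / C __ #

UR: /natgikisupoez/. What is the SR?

nadgigizuboezi

Rule 1 (regressive voicing assimilation): /t/ precedes the voiced obstruent /g/, so it voices to [d] by assimilation. /natgikisupoez/ → nadgikisupoez.
Rule 2 (post-nasal voicing): no segment meets the environment; /nadgikisupoez/ is unchanged.
Rule 3 (intervocalic voicing): /k/ is a voiceless stop between vowels /i/ and /i/, so it voices to [g]. /p/ is a voiceless stop between vowels /u/ and /o/, so it voices to [b]. /nadgikisupoez/ → nadgigisuboez.
Rule 4 (intervocalic voicing): /s/ is a voiceless obstruent between vowels /i/ and /u/, so it voices to [z]. /nadgigisuboez/ → nadgigizuboez.
Rule 5 (final i-epenthesis): the form ends in the consonant /z/, so [i] is inserted word-finally. /nadgigizuboez/ → nadgigizuboezi.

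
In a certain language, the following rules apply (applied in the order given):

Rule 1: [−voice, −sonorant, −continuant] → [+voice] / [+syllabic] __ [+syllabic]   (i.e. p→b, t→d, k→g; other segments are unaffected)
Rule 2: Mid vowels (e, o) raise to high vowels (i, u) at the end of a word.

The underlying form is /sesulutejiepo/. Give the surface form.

Rule 1 (intervocalic voicing): /t/ is a voiceless stop between vowels /u/ and /e/, so it voices to [d]. /p/ is a voiceless stop between vowels /e/ and /o/, so it voices to [b]. /sesulutejiepo/ → sesuludejiebo.
Rule 2 (final vowel raising): /o/ is a mid vowel in word-final position, so it raises to [u]. /sesuludejiebo/ → sesuludejiebu.

sesuludejiebu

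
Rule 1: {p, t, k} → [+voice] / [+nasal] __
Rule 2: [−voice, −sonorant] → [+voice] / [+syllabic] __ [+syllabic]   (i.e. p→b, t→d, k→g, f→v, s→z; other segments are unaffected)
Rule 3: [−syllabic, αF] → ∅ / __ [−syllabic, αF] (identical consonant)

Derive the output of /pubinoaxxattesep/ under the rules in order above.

Rule 1 (post-nasal voicing): no segment meets the environment; /pubinoaxxattesep/ is unchanged.
Rule 2 (intervocalic voicing): /s/ is a voiceless obstruent between vowels /e/ and /e/, so it voices to [z]. /pubinoaxxattesep/ → pubinoaxxattezep.
Rule 3 (degemination): /xx/ is a geminate; the first /x/ deletes. /tt/ is a geminate; the first /t/ deletes. /pubinoaxxattezep/ → pubinoaxatezep.

pubinoaxatezep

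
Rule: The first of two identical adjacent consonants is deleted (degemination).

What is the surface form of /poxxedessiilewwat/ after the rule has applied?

/xx/ is a geminate; the first /x/ deletes.
/ss/ is a geminate; the first /s/ deletes.
/ww/ is a geminate; the first /w/ deletes.
The other instances of /p/, /x/, /d/, /s/, /l/, /w/, /t/ do not occur in the required environment and remain unchanged.
Surface form: [poxedesiilewat].

poxedesiilewat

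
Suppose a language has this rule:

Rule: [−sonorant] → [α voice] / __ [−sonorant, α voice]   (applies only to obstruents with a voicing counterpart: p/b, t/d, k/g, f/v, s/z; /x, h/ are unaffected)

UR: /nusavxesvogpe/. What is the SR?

nusafxezvokpe

Scanning /nusavxesvogpe/: /s/ at position 3 is not in the conditioning environment; /v/ precedes the voiceless obstruent /x/, so it devoices to [f] by assimilation; /s/ precedes the voiced obstruent /v/, so it voices to [z] by assimilation; /v/ at position 9 is not in the conditioning environment; /g/ precedes the voiceless obstruent /p/, so it devoices to [k] by assimilation; /p/ at position 12 is not in the conditioning environment.
Result: [nusafxezvokpe].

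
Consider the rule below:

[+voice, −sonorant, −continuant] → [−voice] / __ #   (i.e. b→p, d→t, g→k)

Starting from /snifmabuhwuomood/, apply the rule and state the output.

Scanning /snifmabuhwuomood/: /b/ at position 7 is not in the conditioning environment; /d/ is a voiced stop in word-final position, so it devoices to [t].
Result: [snifmabuhwuomoot].

snifmabuhwuomoot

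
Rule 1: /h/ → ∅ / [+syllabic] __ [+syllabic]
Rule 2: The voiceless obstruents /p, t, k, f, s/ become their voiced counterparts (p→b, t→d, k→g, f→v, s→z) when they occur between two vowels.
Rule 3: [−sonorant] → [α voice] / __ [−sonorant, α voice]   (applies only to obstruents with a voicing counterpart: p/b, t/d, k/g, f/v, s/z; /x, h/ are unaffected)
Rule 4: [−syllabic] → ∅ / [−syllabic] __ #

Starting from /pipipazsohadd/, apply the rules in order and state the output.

pibibassoad

Rule 1 (intervocalic h-deletion): /h/ occurs between vowels /o/ and /a/, so it deletes. /pipipazsohadd/ → pipipazsoadd.
Rule 2 (intervocalic voicing): /p/ is a voiceless obstruent between vowels /i/ and /i/, so it voices to [b]. /p/ is a voiceless obstruent between vowels /i/ and /a/, so it voices to [b]. /pipipazsoadd/ → pibibazsoadd.
Rule 3 (regressive voicing assimilation): /z/ precedes the voiceless obstruent /s/, so it devoices to [s] by assimilation. /pibibazsoadd/ → pibibassoadd.
Rule 4 (final cluster simplification): /d/ is the second consonant of a word-final cluster /dd/, so it deletes. /pibibassoadd/ → pibibassoad.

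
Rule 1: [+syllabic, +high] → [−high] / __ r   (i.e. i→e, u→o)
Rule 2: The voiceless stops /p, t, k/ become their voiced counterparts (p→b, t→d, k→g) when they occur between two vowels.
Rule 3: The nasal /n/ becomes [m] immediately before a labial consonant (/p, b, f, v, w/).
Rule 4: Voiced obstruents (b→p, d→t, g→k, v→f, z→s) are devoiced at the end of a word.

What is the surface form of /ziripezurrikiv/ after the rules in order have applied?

zeribezorrigif

Rule 1 (pre-rhotic lowering): /i/ is a high vowel immediately before /r/, so it lowers to [e]. /u/ is a high vowel immediately before /r/, so it lowers to [o]. /ziripezurrikiv/ → zeripezorrikiv.
Rule 2 (intervocalic voicing): /p/ is a voiceless stop between vowels /i/ and /e/, so it voices to [b]. /k/ is a voiceless stop between vowels /i/ and /i/, so it voices to [g]. /zeripezorrikiv/ → zeribezorrigiv.
Rule 3 (nasal place assimilation): no segment meets the environment; /zeribezorrigiv/ is unchanged.
Rule 4 (final devoicing): /v/ is a voiced obstruent in word-final position, so it devoices to [f]. /zeribezorrigiv/ → zeribezorrigif.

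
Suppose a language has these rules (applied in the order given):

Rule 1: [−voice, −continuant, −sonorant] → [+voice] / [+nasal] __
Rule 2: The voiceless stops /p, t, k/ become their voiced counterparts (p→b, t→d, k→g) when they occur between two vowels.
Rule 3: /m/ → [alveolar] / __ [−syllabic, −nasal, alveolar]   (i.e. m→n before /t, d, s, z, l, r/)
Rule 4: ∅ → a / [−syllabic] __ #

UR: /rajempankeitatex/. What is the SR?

Rule 1 (post-nasal voicing): /p/ is a voiceless stop immediately after the nasal /m/, so it voices to [b]. /k/ is a voiceless stop immediately after the nasal /n/, so it voices to [g]. /rajempankeitatex/ → rajembangeitatex.
Rule 2 (intervocalic voicing): /t/ is a voiceless stop between vowels /i/ and /a/, so it voices to [d]. /t/ is a voiceless stop between vowels /a/ and /e/, so it voices to [d]. /rajembangeitatex/ → rajembangeidadex.
Rule 3 (nasal place assimilation): no segment meets the environment; /rajembangeidadex/ is unchanged.
Rule 4 (final a-epenthesis): the form ends in the consonant /x/, so [a] is inserted word-finally. /rajembangeidadex/ → rajembangeidadexa.

rajembangeidadexa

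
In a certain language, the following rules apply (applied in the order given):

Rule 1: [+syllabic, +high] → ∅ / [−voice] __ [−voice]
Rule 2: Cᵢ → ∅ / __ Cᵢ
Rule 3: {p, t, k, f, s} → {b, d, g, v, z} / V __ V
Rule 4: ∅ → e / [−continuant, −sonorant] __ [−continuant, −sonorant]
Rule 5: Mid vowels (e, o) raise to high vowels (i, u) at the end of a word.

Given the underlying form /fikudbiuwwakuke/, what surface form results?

fkudebiuwagi

Rule 1 (high vowel syncope): /i/ is a high vowel flanked by voiceless consonants /f/ and /k/, so it deletes. /u/ is a high vowel flanked by voiceless consonants /k/ and /k/, so it deletes. /fikudbiuwwakuke/ → fkudbiuwwakke.
Rule 2 (degemination): /ww/ is a geminate; the first /w/ deletes. /kk/ is a geminate; the first /k/ deletes. /fkudbiuwwakke/ → fkudbiuwake.
Rule 3 (intervocalic voicing): /k/ is a voiceless obstruent between vowels /a/ and /e/, so it voices to [g]. /fkudbiuwake/ → fkudbiuwage.
Rule 4 (stop-cluster e-epenthesis): /d/ and /b/ form a stop–stop cluster, so [e] is inserted between them. /fkudbiuwage/ → fkudebiuwage.
Rule 5 (final vowel raising): /e/ is a mid vowel in word-final position, so it raises to [i]. /fkudebiuwage/ → fkudebiuwagi.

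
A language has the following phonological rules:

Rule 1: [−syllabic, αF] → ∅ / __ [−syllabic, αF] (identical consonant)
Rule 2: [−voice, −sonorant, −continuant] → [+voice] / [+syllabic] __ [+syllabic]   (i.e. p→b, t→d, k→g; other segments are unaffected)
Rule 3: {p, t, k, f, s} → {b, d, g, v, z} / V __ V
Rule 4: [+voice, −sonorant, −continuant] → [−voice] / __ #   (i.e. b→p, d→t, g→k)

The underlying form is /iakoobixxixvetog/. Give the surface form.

iagoobixixvedok

Rule 1 (degemination): /xx/ is a geminate; the first /x/ deletes. /iakoobixxixvetog/ → iakoobixixvetog.
Rule 2 (intervocalic voicing): /k/ is a voiceless stop between vowels /a/ and /o/, so it voices to [g]. /t/ is a voiceless stop between vowels /e/ and /o/, so it voices to [d]. /iakoobixixvetog/ → iagoobixixvedog.
Rule 3 (intervocalic voicing): no segment meets the environment; /iagoobixixvedog/ is unchanged.
Rule 4 (final devoicing): /g/ is a voiced stop in word-final position, so it devoices to [k]. /iagoobixixvedog/ → iagoobixixvedok.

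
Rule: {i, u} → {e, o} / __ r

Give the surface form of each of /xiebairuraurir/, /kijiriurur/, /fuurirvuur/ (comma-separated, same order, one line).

xiebaeroraorer, kijerioror, fuorervuor

/xiebairuraurir/: /i/ is a high vowel immediately before /r/, so it lowers to [e]. /u/ is a high vowel immediately before /r/, so it lowers to [o]. /u/ is a high vowel immediately before /r/, so it lowers to [o]. /i/ is a high vowel immediately before /r/, so it lowers to [e]. → [xiebaeroraorer].
/kijiriurur/: /i/ is a high vowel immediately before /r/, so it lowers to [e]. /u/ is a high vowel immediately before /r/, so it lowers to [o]. /u/ is a high vowel immediately before /r/, so it lowers to [o]. → [kijerioror].
/fuurirvuur/: /u/ is a high vowel immediately before /r/, so it lowers to [o]. /i/ is a high vowel immediately before /r/, so it lowers to [e]. /u/ is a high vowel immediately before /r/, so it lowers to [o]. → [fuorervuor].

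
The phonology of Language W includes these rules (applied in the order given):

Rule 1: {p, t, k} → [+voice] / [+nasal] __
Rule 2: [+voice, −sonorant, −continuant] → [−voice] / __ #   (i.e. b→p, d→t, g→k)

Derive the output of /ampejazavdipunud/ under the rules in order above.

Rule 1 (post-nasal voicing): /p/ is a voiceless stop immediately after the nasal /m/, so it voices to [b]. /ampejazavdipunud/ → ambejazavdipunud.
Rule 2 (final devoicing): /d/ is a voiced stop in word-final position, so it devoices to [t]. /ambejazavdipunud/ → ambejazavdipunut.

ambejazavdipunut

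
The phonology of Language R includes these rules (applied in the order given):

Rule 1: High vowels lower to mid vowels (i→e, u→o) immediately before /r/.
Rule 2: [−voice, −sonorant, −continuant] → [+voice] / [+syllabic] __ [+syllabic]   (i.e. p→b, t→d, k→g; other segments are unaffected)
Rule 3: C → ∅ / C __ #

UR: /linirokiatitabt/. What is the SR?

Rule 1 (pre-rhotic lowering): /i/ is a high vowel immediately before /r/, so it lowers to [e]. /linirokiatitabt/ → linerokiatitabt.
Rule 2 (intervocalic voicing): /k/ is a voiceless stop between vowels /o/ and /i/, so it voices to [g]. /t/ is a voiceless stop between vowels /a/ and /i/, so it voices to [d]. /t/ is a voiceless stop between vowels /i/ and /a/, so it voices to [d]. /linerokiatitabt/ → linerogiadidabt.
Rule 3 (final cluster simplification): /t/ is the second consonant of a word-final cluster /bt/, so it deletes. /linerogiadidabt/ → linerogiadidab.

linerogiadidab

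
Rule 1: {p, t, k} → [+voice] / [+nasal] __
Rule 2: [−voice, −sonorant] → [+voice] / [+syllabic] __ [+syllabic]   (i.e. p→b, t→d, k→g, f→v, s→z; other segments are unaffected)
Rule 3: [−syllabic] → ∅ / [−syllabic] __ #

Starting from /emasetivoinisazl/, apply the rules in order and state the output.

Rule 1 (post-nasal voicing): no segment meets the environment; /emasetivoinisazl/ is unchanged.
Rule 2 (intervocalic voicing): /s/ is a voiceless obstruent between vowels /a/ and /e/, so it voices to [z]. /t/ is a voiceless obstruent between vowels /e/ and /i/, so it voices to [d]. /s/ is a voiceless obstruent between vowels /i/ and /a/, so it voices to [z]. /emasetivoinisazl/ → emazedivoinizazl.
Rule 3 (final cluster simplification): /l/ is the second consonant of a word-final cluster /zl/, so it deletes. /emazedivoinizazl/ → emazedivoinizaz.

emazedivoinizaz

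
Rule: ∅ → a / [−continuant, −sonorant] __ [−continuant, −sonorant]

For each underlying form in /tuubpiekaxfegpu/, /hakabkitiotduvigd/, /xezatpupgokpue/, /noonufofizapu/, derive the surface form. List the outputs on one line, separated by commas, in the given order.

/tuubpiekaxfegpu/: /b/ and /p/ form a stop–stop cluster, so [a] is inserted between them. /g/ and /p/ form a stop–stop cluster, so [a] is inserted between them. → [tuubapiekaxfegapu].
/hakabkitiotduvigd/: /b/ and /k/ form a stop–stop cluster, so [a] is inserted between them. /t/ and /d/ form a stop–stop cluster, so [a] is inserted between them. /g/ and /d/ form a stop–stop cluster, so [a] is inserted between them. → [hakabakitiotaduvigad].
/xezatpupgokpue/: /t/ and /p/ form a stop–stop cluster, so [a] is inserted between them. /p/ and /g/ form a stop–stop cluster, so [a] is inserted between them. /k/ and /p/ form a stop–stop cluster, so [a] is inserted between them. → [xezatapupagokapue].
/noonufofizapu/: the rule's environment is not met; surfaces unchanged as [noonufofizapu].

tuubapiekaxfegapu, hakabakitiotaduvigad, xezatapupagokapue, noonufofizapu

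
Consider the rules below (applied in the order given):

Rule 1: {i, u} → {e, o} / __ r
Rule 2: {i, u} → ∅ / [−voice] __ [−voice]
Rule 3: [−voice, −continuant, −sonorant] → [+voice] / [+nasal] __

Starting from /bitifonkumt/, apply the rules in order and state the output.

bitfongumd

Rule 1 (pre-rhotic lowering): no segment meets the environment; /bitifonkumt/ is unchanged.
Rule 2 (high vowel syncope): /i/ is a high vowel flanked by voiceless consonants /t/ and /f/, so it deletes. /bitifonkumt/ → bitfonkumt.
Rule 3 (post-nasal voicing): /k/ is a voiceless stop immediately after the nasal /n/, so it voices to [g]. /t/ is a voiceless stop immediately after the nasal /m/, so it voices to [d]. /bitfonkumt/ → bitfongumd.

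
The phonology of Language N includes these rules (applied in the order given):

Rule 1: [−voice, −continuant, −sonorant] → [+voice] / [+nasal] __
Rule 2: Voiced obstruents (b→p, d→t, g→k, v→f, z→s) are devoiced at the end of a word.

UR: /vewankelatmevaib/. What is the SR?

Rule 1 (post-nasal voicing): /k/ is a voiceless stop immediately after the nasal /n/, so it voices to [g]. /vewankelatmevaib/ → vewangelatmevaib.
Rule 2 (final devoicing): /b/ is a voiced obstruent in word-final position, so it devoices to [p]. /vewangelatmevaib/ → vewangelatmevaip.

vewangelatmevaip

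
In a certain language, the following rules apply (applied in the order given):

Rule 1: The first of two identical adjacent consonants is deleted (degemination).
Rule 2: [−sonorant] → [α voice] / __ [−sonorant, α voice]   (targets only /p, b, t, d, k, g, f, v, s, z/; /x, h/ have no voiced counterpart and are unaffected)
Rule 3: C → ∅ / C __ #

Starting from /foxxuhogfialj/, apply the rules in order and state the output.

foxuhokfial

Rule 1 (degemination): /xx/ is a geminate; the first /x/ deletes. /foxxuhogfialj/ → foxuhogfialj.
Rule 2 (regressive voicing assimilation): /g/ precedes the voiceless obstruent /f/, so it devoices to [k] by assimilation. /foxuhogfialj/ → foxuhokfialj.
Rule 3 (final cluster simplification): /j/ is the second consonant of a word-final cluster /lj/, so it deletes. /foxuhokfialj/ → foxuhokfial.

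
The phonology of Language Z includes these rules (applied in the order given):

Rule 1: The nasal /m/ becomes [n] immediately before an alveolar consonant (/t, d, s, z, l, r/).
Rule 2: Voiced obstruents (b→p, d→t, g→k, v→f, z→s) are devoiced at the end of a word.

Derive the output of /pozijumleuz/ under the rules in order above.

pozijunleus

Rule 1 (nasal place assimilation): /m/ precedes the alveolar consonant /l/, so it assimilates in place to [n]. /pozijumleuz/ → pozijunleuz.
Rule 2 (final devoicing): /z/ is a voiced obstruent in word-final position, so it devoices to [s]. /pozijunleuz/ → pozijunleus.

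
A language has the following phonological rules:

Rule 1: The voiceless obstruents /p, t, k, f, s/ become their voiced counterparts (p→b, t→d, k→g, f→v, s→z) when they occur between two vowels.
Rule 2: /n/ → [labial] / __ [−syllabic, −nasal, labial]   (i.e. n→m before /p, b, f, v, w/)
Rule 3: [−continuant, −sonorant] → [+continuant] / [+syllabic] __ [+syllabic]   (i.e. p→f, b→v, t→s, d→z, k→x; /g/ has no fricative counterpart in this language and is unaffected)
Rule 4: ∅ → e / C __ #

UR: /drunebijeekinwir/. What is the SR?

drunevijeegimwire

Rule 1 (intervocalic voicing): /k/ is a voiceless obstruent between vowels /e/ and /i/, so it voices to [g]. /drunebijeekinwir/ → drunebijeeginwir.
Rule 2 (nasal place assimilation): /n/ precedes the labial consonant /w/, so it assimilates in place to [m]. /drunebijeeginwir/ → drunebijeegimwir.
Rule 3 (intervocalic spirantization): /b/ is a stop between vowels /e/ and /i/, so it spirantizes to the fricative [v]. /drunebijeegimwir/ → drunevijeegimwir.
Rule 4 (final e-epenthesis): the form ends in the consonant /r/, so [e] is inserted word-finally. /drunevijeegimwir/ → drunevijeegimwire.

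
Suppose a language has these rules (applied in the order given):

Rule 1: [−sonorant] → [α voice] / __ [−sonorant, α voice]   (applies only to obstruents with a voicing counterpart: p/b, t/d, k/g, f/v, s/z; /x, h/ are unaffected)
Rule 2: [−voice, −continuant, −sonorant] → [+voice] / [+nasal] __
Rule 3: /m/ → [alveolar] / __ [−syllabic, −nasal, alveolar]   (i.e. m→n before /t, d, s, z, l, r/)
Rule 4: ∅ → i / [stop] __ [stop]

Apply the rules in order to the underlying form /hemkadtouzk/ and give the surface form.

hemgatitousk

Rule 1 (regressive voicing assimilation): /d/ precedes the voiceless obstruent /t/, so it devoices to [t] by assimilation. /z/ precedes the voiceless obstruent /k/, so it devoices to [s] by assimilation. /hemkadtouzk/ → hemkattousk.
Rule 2 (post-nasal voicing): /k/ is a voiceless stop immediately after the nasal /m/, so it voices to [g]. /hemkattousk/ → hemgattousk.
Rule 3 (nasal place assimilation): no segment meets the environment; /hemgattousk/ is unchanged.
Rule 4 (stop-cluster i-epenthesis): /t/ and /t/ form a stop–stop cluster, so [i] is inserted between them. /hemgattousk/ → hemgatitousk.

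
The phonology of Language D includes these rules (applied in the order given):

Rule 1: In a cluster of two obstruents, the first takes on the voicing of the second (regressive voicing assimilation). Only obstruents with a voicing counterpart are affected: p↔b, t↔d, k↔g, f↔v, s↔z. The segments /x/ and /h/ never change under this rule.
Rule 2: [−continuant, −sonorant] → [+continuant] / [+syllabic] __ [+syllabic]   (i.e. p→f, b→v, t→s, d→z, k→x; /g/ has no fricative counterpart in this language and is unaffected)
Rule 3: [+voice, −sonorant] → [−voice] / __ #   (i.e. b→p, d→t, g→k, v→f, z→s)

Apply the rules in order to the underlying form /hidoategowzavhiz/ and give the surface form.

Rule 1 (regressive voicing assimilation): /v/ precedes the voiceless obstruent /h/, so it devoices to [f] by assimilation. /hidoategowzavhiz/ → hidoategowzafhiz.
Rule 2 (intervocalic spirantization): /d/ is a stop between vowels /i/ and /o/, so it spirantizes to the fricative [z]. /t/ is a stop between vowels /a/ and /e/, so it spirantizes to the fricative [s]. /hidoategowzafhiz/ → hizoasegowzafhiz.
Rule 3 (final devoicing): /z/ is a voiced obstruent in word-final position, so it devoices to [s]. /hizoasegowzafhiz/ → hizoasegowzafhis.

hizoasegowzafhis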